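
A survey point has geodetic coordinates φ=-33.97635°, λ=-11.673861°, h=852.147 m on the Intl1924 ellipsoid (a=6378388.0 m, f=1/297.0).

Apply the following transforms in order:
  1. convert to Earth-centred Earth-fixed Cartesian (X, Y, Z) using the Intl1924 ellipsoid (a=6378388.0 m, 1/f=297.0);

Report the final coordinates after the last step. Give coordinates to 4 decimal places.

start: φ=-33.976350°, λ=-11.673861°, h=852.147 m
→ ECEF (a=6378388.000, f=1/297.0): X=5186123.6694, Y=-1071527.3765, Z=-3544801.8836

X=5186123.6694 m, Y=-1071527.3765 m, Z=-3544801.8836 m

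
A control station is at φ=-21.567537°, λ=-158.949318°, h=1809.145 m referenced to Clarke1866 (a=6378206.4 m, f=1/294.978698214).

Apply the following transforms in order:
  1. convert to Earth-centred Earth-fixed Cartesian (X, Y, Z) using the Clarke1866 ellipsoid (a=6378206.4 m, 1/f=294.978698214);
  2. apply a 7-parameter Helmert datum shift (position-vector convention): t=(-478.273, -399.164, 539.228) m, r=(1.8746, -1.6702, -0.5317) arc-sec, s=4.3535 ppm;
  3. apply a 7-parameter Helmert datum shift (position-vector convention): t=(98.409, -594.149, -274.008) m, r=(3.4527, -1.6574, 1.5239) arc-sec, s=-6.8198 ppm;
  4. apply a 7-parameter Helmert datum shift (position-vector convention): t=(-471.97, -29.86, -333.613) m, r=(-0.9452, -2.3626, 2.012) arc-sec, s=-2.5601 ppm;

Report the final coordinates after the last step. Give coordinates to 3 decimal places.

X=-5540608.671 m, Y=-2133228.738 m, Z=-2330729.644 m

start: φ=-21.567537°, λ=-158.949318°, h=1809.145 m
→ ECEF (a=6378206.400, f=1/294.978698214): X=-5539880.0390, Y=-2132185.0977, Z=-2330474.8260
→ Helmert 7p (PV): X=-5540369.0554, Y=-2132558.0834, Z=-2330009.9804
→ Helmert 7p (PV): X=-5540198.3846, Y=-2133139.6190, Z=-2330348.3134
→ Helmert 7p (PV): X=-5540608.6714, Y=-2133228.7381, Z=-2330729.6439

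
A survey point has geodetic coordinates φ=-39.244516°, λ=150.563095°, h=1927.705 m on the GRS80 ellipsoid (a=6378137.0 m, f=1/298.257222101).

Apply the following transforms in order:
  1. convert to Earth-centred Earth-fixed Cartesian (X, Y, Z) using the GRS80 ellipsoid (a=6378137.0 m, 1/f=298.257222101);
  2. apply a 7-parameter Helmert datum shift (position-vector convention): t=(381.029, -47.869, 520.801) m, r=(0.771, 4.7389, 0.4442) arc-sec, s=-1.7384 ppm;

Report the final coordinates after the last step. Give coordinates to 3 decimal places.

start: φ=-39.244516°, λ=150.563095°, h=1927.705 m
→ ECEF (a=6378137.000, f=1/298.257222101): X=-4308932.2535, Y=2431616.5177, Z=-4014596.1507
→ Helmert 7p (PV): X=-4308641.2050, Y=2431570.1483, Z=-4013960.2848

X=-4308641.205 m, Y=2431570.148 m, Z=-4013960.285 m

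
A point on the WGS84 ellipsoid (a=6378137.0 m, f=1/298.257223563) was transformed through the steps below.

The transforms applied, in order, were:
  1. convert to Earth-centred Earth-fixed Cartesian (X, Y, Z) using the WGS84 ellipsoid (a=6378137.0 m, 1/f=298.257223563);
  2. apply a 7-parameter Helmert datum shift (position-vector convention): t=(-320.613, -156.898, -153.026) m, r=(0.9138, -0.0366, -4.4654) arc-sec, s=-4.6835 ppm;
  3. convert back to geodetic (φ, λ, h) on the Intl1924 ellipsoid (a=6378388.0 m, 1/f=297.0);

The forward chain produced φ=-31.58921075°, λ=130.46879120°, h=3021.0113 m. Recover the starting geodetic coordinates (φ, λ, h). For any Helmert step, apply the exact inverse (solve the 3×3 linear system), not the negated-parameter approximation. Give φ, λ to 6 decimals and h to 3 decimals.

φ=-31.587907°, λ=130.466496°, h=3121.194 m

start: φ=-31.589211°, λ=130.468791°, h=3021.011 m
→ ECEF (a=6378388.000, f=1/297.0): X=-3531305.5295, Y=4139190.8357, Z=-3323348.4659
→ Helmert⁻¹: X=-3531091.6543, Y=4139275.9536, Z=-3323228.7155
→ geod (Bowring, a=6378137.000): φ=-31.58790700°, λ=130.46649600°, h=3121.1940 m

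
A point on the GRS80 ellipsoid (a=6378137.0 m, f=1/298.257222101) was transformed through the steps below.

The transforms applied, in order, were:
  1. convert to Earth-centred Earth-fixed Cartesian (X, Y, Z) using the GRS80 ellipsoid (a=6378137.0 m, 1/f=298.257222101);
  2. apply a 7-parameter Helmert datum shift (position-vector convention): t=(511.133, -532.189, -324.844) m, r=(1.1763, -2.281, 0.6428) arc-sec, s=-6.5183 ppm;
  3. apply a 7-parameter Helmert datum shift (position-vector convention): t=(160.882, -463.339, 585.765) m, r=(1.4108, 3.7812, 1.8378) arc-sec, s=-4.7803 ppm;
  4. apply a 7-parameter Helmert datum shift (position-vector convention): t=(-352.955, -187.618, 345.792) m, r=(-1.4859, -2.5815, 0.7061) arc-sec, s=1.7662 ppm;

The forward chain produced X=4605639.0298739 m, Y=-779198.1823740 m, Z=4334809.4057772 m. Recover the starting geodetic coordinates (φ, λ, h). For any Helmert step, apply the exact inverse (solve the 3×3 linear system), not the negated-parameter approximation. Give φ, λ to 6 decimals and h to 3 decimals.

φ=43.052293°, λ=-9.589473°, h=3625.989 m

start: X=4605639.0299, Y=-779198.1824, Z=4334809.4058 m
→ Helmert⁻¹: X=4606035.4298, Y=-779056.1805, Z=4334392.6994
→ Helmert⁻¹: X=4605810.1797, Y=-778607.9578, Z=4333917.4095
→ Helmert⁻¹: X=4605374.5713, Y=-778070.4752, Z=4334224.0139
→ geod (Bowring, a=6378137.000): φ=43.05229300°, λ=-9.58947300°, h=3625.9890 m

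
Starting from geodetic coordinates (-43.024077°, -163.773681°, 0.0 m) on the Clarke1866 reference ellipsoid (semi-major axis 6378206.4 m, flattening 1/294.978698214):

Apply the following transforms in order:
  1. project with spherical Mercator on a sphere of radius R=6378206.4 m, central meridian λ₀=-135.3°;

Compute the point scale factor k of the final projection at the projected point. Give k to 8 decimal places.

1.36786360

start: φ=-43.024077°, λ=-163.773681°, h=0.000 m
→ into merc (λ₀=-135.3°): φ=-43.02407700°, λ−λ₀=-28.47368100°
scale k = 1.36786360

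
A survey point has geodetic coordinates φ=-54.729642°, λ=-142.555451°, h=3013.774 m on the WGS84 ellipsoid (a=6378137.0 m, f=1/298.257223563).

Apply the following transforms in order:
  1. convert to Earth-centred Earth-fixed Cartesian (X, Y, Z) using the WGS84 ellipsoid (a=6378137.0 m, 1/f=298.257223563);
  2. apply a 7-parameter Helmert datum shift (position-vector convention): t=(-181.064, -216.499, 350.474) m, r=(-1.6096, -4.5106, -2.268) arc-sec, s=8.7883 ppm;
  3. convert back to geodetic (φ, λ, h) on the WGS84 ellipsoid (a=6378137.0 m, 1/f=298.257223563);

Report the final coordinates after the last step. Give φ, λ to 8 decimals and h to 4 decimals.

φ=-54.72652577°, λ=-142.55355384°, h=2942.8703 m

start: φ=-54.729642°, λ=-142.555451°, h=3013.774 m
→ ECEF (a=6378137.000, f=1/298.257223563): X=-2931985.8872, Y=-2245286.9177, Z=-5186523.3147
→ Helmert 7p (PV): X=-2932103.9869, Y=-2245531.3835, Z=-5186265.0173
→ geod (Bowring, a=6378137.000): φ=-54.72652577°, λ=-142.55355384°, h=2942.8703 m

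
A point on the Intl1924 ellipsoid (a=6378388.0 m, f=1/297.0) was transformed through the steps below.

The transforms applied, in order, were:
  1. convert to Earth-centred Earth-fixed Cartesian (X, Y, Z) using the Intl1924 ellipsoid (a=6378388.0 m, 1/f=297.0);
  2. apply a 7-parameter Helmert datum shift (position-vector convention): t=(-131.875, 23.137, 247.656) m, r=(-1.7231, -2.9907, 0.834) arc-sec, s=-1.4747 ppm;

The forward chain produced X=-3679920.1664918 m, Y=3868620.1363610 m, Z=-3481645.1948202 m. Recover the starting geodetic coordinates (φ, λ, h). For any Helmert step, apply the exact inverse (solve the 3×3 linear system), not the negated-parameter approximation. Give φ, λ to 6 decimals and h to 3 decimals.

start: X=-3679920.1665, Y=3868620.1364, Z=-3481645.1948 m
→ Helmert⁻¹: X=-3679828.5597, Y=3868646.6697, Z=-3481812.3126
→ geod (Bowring, a=6378388.000): φ=-33.28604900°, λ=133.56709800°, h=2254.8930 m

φ=-33.286049°, λ=133.567098°, h=2254.893 m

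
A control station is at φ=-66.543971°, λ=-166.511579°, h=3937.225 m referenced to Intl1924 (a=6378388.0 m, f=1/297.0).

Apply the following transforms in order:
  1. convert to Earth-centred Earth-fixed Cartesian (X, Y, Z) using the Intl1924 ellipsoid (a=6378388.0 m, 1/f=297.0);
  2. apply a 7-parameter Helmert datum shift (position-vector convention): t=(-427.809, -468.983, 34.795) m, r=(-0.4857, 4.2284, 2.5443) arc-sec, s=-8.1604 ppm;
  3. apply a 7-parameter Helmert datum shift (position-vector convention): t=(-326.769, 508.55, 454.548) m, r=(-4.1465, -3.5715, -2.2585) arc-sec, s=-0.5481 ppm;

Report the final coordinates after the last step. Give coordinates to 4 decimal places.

start: φ=-66.543971°, λ=-166.511579°, h=3937.225 m
→ ECEF (a=6378388.000, f=1/297.0): X=-2477394.1451, Y=-594240.2201, Z=-5832101.3655
→ Helmert 7p (PV): X=-2477913.9639, Y=-594748.6455, Z=-5831966.7931
→ Helmert 7p (PV): X=-2478144.9058, Y=-594329.8764, Z=-5831539.9979

X=-2478144.9058 m, Y=-594329.8764 m, Z=-5831539.9979 m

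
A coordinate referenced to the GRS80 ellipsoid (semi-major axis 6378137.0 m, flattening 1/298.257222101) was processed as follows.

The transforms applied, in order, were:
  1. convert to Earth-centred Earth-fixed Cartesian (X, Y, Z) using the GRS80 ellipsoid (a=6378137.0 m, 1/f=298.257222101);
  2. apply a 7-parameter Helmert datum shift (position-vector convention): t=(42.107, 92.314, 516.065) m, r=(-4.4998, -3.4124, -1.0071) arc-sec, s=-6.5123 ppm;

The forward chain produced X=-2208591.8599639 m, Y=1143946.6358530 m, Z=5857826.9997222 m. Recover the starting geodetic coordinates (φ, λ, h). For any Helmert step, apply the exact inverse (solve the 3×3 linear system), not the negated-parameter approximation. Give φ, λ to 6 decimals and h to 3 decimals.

φ=67.131345°, λ=152.622171°, h=3569.872 m

start: X=-2208591.8600, Y=1143946.6359, Z=5857826.9997 m
→ Helmert⁻¹: X=-2208557.0309, Y=1143723.2044, Z=5857410.5685
→ geod (Bowring, a=6378137.000): φ=67.13134500°, λ=152.62217100°, h=3569.8720 m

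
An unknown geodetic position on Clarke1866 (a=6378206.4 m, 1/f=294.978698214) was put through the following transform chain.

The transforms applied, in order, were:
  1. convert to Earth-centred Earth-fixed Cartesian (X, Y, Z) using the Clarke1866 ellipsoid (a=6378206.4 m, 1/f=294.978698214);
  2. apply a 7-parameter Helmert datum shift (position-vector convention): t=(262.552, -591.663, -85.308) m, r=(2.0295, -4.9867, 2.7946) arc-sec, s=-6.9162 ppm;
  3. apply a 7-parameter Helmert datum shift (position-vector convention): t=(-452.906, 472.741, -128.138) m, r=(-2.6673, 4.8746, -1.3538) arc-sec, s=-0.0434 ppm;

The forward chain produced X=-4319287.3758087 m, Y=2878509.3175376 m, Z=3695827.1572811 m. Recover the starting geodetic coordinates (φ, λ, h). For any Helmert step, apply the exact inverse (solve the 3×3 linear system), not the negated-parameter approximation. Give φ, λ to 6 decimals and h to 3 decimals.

start: X=-4319287.3758, Y=2878509.3175, Z=3695827.1573 m
→ Helmert⁻¹: X=-4318940.8905, Y=2877960.5613, Z=3695890.6035
→ Helmert⁻¹: X=-4319104.9561, Y=2878667.0177, Z=3696077.5693
→ geod (Bowring, a=6378206.400): φ=35.63808600°, λ=146.31669500°, h=1093.0500 m

φ=35.638086°, λ=146.316695°, h=1093.050 m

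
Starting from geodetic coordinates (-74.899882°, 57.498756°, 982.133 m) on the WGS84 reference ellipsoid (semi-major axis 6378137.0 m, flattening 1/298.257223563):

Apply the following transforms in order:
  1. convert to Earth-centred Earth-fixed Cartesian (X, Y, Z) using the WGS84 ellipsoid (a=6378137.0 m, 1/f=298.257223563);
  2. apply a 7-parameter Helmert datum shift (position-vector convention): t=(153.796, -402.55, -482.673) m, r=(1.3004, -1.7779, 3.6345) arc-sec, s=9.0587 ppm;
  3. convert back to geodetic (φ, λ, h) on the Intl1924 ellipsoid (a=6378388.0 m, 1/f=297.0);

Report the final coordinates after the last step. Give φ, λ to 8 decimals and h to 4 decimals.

φ=-74.90307455°, λ=57.48705316°, h=1272.8912 m

start: φ=-74.899882°, λ=57.498756°, h=982.133 m
→ ECEF (a=6378137.000, f=1/298.257223563): X=895714.5897, Y=1405922.9099, Z=-6136812.1826
→ Helmert 7p (PV): X=895904.6231, Y=1405587.5689, Z=-6137333.8627
→ geod (Bowring, a=6378388.000): φ=-74.90307455°, λ=57.48705316°, h=1272.8912 m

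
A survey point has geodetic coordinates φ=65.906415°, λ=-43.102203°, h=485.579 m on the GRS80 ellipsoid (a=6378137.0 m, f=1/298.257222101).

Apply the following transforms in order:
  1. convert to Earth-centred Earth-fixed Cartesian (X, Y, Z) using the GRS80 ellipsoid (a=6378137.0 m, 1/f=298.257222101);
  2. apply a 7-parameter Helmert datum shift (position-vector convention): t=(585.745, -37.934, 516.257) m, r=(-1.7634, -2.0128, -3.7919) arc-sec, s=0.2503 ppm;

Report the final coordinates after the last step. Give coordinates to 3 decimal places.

start: φ=65.906415°, λ=-43.102203°, h=485.579 m
→ ECEF (a=6378137.000, f=1/298.257222101): X=1906551.0661, Y=-1784256.4373, Z=5800138.6059
→ Helmert 7p (PV): X=1907047.8875, Y=-1784280.2807, Z=5800690.1734

X=1907047.888 m, Y=-1784280.281 m, Z=5800690.173 m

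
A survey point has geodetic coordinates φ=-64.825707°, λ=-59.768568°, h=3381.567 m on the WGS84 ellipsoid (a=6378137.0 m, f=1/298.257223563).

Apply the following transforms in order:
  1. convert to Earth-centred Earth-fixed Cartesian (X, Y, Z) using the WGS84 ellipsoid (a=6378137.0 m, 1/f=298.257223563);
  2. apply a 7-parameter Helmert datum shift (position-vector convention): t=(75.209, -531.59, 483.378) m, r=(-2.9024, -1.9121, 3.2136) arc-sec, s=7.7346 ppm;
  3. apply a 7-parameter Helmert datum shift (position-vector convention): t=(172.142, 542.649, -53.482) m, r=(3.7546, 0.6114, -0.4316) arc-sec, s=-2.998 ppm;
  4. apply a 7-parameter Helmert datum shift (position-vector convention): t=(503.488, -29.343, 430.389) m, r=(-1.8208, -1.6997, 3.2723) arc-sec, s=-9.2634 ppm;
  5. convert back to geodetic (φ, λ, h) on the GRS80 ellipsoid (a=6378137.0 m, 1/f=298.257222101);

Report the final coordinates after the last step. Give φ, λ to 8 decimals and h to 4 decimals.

start: φ=-64.825707°, λ=-59.768568°, h=3381.567 m
→ ECEF (a=6378137.000, f=1/298.257223563): X=1370508.7924, Y=-2351801.2716, Z=-5752531.0637
→ Helmert 7p (PV): X=1370684.5701, Y=-2352410.6450, Z=-5752046.3814
→ Helmert 7p (PV): X=1370830.6306, Y=-2351759.1084, Z=-5752129.5020
→ Helmert 7p (PV): X=1371406.1286, Y=-2351795.6951, Z=-5751613.7727
→ geod (Bowring, a=6378137.000): φ=-64.81858097°, λ=-59.75219222°, h=2741.6346 m

φ=-64.81858097°, λ=-59.75219222°, h=2741.6346 m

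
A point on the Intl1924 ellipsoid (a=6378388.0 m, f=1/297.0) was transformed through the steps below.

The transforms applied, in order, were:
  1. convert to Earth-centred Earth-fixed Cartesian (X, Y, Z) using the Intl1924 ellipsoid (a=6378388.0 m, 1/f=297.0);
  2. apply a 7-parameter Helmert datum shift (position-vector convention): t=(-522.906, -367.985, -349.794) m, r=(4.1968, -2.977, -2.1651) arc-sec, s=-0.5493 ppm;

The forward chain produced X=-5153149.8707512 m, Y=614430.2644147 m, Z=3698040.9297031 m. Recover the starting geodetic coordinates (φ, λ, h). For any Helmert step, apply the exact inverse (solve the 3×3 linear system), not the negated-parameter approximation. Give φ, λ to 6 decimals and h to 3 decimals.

start: X=-5153149.8708, Y=614430.2644, Z=3698040.9297 m
→ Helmert⁻¹: X=-5152582.8692, Y=614819.7532, Z=3698454.6124
→ geod (Bowring, a=6378388.000): φ=35.66146700°, λ=173.19548900°, h=1129.4150 m

φ=35.661467°, λ=173.195489°, h=1129.415 m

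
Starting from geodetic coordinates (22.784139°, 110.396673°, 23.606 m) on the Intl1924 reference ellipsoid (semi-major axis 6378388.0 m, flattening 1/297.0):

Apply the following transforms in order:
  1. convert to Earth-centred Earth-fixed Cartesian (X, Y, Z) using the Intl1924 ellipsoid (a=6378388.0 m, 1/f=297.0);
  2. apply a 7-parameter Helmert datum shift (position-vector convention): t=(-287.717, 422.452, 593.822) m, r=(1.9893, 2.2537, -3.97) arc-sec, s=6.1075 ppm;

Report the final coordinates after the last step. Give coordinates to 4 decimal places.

X=-2050731.1158 m, Y=5515252.0662 m, Z=2455422.5767 m

start: φ=22.784139°, λ=110.396673°, h=23.606 m
→ ECEF (a=6378388.000, f=1/297.0): X=-2050563.8404, Y=5514780.1397, Z=2454738.1702
→ Helmert 7p (PV): X=-2050731.1158, Y=5515252.0662, Z=2455422.5767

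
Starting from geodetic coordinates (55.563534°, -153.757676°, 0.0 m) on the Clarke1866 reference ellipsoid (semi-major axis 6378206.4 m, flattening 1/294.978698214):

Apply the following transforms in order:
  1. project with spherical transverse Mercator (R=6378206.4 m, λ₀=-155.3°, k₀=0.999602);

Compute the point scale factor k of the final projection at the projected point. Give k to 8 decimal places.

0.99971780

start: φ=55.563534°, λ=-153.757676°, h=0.000 m
→ into tm (λ₀=-155.3°): φ=55.56353400°, λ−λ₀=1.54232400°
scale k = 0.99971780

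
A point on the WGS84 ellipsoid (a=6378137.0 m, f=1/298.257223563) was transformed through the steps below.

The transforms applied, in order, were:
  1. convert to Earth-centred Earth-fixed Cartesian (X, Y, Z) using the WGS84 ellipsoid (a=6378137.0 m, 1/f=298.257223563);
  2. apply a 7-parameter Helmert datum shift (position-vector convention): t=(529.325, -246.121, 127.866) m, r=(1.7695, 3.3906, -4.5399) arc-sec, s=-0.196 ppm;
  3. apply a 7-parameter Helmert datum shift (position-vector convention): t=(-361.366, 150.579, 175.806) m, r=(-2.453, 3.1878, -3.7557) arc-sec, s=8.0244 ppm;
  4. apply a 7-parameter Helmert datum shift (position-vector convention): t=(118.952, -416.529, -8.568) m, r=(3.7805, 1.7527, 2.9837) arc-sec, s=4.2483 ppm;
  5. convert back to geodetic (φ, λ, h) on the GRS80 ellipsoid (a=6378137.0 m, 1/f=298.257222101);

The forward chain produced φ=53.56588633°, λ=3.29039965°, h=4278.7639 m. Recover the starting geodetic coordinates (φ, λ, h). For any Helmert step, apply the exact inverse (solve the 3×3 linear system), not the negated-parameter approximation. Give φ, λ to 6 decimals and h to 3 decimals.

start: φ=53.565886°, λ=3.290400°, h=4278.764 m
→ ECEF (a=6378137.000, f=1/298.257222101): X=3792475.3332, Y=218035.1868, Z=5111638.2829
→ Helmert⁻¹: X=3792299.9953, Y=218489.6190, Z=5111653.3550
→ Helmert⁻¹: X=3792547.9544, Y=218345.5549, Z=5111497.7429
→ Helmert⁻¹: X=3791930.5364, Y=218719.0291, Z=5111431.3345
→ geod (Bowring, a=6378137.000): φ=53.56842800°, λ=3.30117000°, h=3812.6020 m

φ=53.568428°, λ=3.301170°, h=3812.602 m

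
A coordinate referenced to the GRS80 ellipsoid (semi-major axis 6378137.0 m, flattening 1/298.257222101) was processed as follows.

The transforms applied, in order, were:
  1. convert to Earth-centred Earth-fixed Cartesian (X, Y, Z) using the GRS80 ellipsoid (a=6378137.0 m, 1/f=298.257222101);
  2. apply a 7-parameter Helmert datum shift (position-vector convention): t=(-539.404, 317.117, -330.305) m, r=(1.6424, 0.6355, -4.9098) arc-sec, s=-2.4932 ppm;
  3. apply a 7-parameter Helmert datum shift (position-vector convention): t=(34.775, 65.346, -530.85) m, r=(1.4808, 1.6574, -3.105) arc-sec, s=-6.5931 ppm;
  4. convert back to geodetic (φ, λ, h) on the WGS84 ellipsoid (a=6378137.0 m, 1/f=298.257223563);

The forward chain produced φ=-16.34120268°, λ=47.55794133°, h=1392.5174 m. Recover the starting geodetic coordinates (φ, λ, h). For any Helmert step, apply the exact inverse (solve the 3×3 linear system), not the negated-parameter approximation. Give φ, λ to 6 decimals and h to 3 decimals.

φ=-16.333799°, λ=47.553961°, h=1264.244 m

start: φ=-16.341203°, λ=47.557941°, h=1392.517 m
→ ECEF (a=6378137.000, f=1/298.257223563): X=4132368.0328, Y=4518854.3210, Z=-1783383.5709
→ Helmert⁻¹: X=4132306.8041, Y=4518868.1742, Z=-1782863.7127
→ Helmert⁻¹: X=4132754.4451, Y=4518646.5026, Z=-1782561.0990
→ geod (Bowring, a=6378137.000): φ=-16.33379900°, λ=47.55396100°, h=1264.2440 m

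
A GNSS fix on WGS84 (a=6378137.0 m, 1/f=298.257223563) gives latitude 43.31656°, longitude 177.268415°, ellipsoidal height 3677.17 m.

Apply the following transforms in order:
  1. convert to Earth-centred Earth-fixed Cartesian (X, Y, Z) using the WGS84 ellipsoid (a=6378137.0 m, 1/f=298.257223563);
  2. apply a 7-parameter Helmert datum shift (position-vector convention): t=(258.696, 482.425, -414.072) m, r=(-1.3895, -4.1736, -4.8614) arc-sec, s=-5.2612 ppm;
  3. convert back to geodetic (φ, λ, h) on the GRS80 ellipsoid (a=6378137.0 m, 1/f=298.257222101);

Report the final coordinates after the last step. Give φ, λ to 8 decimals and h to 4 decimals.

φ=43.31412634°, λ=177.26066631°, h=3187.9010 m

start: φ=43.316560°, λ=177.268415°, h=3677.170 m
→ ECEF (a=6378137.000, f=1/298.257223563): X=-4645288.7492, Y=221632.7908, Z=4355678.6212
→ Helmert 7p (PV): X=-4645088.5230, Y=222252.8745, Z=4355146.1469
→ geod (Bowring, a=6378137.000): φ=43.31412634°, λ=177.26066631°, h=3187.9010 m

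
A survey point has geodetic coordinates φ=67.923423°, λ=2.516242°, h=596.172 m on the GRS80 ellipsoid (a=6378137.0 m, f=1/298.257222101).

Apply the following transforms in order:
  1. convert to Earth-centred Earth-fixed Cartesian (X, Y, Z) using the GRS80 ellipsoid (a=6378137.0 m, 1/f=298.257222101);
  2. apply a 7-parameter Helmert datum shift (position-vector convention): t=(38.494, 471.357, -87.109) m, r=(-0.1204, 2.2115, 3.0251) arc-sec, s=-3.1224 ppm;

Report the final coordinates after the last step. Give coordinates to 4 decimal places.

start: φ=67.923423°, λ=2.516242°, h=596.172 m
→ ECEF (a=6378137.000, f=1/298.257222101): X=2402019.9384, Y=105556.6778, Z=5888440.6531
→ Helmert 7p (PV): X=2402112.5178, Y=106066.3705, Z=5888309.3429

X=2402112.5178 m, Y=106066.3705 m, Z=5888309.3429 m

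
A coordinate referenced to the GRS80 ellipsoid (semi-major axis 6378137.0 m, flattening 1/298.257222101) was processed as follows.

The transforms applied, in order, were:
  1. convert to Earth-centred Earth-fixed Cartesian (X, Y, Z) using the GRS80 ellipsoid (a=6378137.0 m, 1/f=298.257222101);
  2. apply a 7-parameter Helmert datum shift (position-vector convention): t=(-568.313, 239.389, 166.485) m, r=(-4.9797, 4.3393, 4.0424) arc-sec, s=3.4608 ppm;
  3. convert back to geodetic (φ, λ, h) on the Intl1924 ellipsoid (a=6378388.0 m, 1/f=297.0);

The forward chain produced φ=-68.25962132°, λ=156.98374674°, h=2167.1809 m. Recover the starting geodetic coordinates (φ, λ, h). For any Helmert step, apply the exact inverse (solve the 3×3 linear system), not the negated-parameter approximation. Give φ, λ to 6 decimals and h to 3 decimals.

start: φ=-68.259621°, λ=156.983747°, h=2167.181 m
→ ECEF (a=6378388.000, f=1/297.0): X=-2181562.6840, Y=926748.8614, Z=-5904029.4590
→ Helmert⁻¹: X=-2180844.4519, Y=926691.5471, Z=-5904199.0179
→ geod (Bowring, a=6378137.000): φ=-68.26530900°, λ=156.97823200°, h=2243.7620 m

φ=-68.265309°, λ=156.978232°, h=2243.762 m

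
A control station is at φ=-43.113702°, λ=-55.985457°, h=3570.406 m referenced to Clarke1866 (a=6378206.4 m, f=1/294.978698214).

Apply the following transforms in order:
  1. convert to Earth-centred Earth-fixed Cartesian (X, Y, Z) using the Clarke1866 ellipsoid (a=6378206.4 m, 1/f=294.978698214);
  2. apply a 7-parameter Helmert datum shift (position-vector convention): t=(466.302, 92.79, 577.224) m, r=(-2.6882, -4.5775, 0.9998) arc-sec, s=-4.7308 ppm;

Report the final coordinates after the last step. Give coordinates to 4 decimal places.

start: φ=-43.113702°, λ=-55.985457°, h=3570.406 m
→ ECEF (a=6378206.400, f=1/294.978698214): X=2610213.7437, Y=-3867683.0412, Z=-4338969.9100
→ Helmert 7p (PV): X=2610782.7360, Y=-3867615.8504, Z=-4338263.8263

X=2610782.7360 m, Y=-3867615.8504 m, Z=-4338263.8263 m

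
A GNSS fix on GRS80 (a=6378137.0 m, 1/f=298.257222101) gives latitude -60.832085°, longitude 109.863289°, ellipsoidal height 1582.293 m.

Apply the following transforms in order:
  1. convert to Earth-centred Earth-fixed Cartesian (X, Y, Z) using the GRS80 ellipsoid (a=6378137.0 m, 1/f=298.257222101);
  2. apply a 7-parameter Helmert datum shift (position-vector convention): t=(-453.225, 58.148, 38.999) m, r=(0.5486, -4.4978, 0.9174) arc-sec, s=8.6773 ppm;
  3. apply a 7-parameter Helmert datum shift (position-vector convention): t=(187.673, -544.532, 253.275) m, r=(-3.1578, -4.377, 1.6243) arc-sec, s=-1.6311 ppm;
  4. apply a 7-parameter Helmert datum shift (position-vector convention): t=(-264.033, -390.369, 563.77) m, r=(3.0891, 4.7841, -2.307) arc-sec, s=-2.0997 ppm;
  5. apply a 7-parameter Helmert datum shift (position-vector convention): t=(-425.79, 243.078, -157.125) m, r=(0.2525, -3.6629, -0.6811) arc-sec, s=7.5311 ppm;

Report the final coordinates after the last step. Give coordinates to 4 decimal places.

start: φ=-60.832085°, λ=109.863289°, h=1582.293 m
→ ECEF (a=6378137.000, f=1/298.257222101): X=-1059170.7251, Y=2931794.7182, Z=-5547629.3177
→ Helmert 7p (PV): X=-1059525.2082, Y=2931888.3505, Z=-5547653.7558
→ Helmert 7p (PV): X=-1059241.1725, Y=2931245.7613, Z=-5547458.8009
→ Helmert 7p (PV): X=-1059598.8638, Y=2930944.1655, Z=-5546814.9156
→ Helmert 7p (PV): X=-1059924.4531, Y=2931219.6058, Z=-5547029.0430

X=-1059924.4531 m, Y=2931219.6058 m, Z=-5547029.0430 m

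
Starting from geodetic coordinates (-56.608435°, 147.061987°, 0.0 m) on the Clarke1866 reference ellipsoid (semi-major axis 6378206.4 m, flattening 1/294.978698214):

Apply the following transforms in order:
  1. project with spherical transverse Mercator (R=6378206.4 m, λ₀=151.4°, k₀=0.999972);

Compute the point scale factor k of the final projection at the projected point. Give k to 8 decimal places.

1.00083960

start: φ=-56.608435°, λ=147.061987°, h=0.000 m
→ into tm (λ₀=151.4°): φ=-56.60843500°, λ−λ₀=-4.33801300°
scale k = 1.00083960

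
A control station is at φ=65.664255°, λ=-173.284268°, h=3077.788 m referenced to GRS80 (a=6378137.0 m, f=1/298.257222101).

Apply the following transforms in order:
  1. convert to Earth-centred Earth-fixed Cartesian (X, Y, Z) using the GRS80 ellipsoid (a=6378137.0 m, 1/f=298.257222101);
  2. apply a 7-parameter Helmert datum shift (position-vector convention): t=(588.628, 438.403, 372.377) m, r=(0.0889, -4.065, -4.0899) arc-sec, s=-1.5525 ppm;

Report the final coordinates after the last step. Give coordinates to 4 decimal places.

start: φ=65.664255°, λ=-173.284268°, h=3077.788 m
→ ECEF (a=6378137.000, f=1/298.257222101): X=-2618830.4334, Y=-308370.8836, Z=5791424.6585
→ Helmert 7p (PV): X=-2618357.9895, Y=-307882.5708, Z=5791736.3005

X=-2618357.9895 m, Y=-307882.5708 m, Z=5791736.3005 m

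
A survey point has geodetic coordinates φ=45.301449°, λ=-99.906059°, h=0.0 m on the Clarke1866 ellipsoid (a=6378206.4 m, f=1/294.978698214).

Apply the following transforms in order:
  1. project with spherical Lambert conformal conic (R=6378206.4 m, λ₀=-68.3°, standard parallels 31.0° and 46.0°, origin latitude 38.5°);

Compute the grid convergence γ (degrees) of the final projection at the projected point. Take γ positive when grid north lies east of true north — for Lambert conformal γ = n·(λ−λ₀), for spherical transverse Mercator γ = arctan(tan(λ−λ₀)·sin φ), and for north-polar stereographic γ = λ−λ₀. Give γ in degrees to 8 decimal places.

-19.73196040

start: φ=45.301449°, λ=-99.906059°, h=0.000 m
→ into lcc (λ₀=-68.3°): φ=45.30144900°, λ−λ₀=-31.60605900°
convergence γ = -19.73196040°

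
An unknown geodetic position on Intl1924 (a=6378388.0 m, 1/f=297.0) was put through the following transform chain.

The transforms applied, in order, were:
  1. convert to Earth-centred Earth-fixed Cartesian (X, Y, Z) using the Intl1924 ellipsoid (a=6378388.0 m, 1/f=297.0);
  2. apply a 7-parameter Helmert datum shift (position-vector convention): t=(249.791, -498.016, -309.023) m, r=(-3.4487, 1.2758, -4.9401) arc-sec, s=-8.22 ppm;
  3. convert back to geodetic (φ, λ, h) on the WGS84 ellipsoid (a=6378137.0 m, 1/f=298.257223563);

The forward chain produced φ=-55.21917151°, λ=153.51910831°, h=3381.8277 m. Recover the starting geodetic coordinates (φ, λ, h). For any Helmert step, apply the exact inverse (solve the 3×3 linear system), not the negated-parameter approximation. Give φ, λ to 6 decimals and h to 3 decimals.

start: φ=-55.219172°, λ=153.519108°, h=3381.828 m
→ ECEF (a=6378137.000, f=1/298.257223563): X=-3265718.9277, Y=1626867.7546, Z=-5218117.8063
→ Helmert⁻¹: X=-3266002.2679, Y=1627388.1671, Z=-5217844.6655
→ geod (Bowring, a=6378388.000): φ=-55.21496100°, λ=153.51377800°, h=3245.1240 m

φ=-55.214961°, λ=153.513778°, h=3245.124 m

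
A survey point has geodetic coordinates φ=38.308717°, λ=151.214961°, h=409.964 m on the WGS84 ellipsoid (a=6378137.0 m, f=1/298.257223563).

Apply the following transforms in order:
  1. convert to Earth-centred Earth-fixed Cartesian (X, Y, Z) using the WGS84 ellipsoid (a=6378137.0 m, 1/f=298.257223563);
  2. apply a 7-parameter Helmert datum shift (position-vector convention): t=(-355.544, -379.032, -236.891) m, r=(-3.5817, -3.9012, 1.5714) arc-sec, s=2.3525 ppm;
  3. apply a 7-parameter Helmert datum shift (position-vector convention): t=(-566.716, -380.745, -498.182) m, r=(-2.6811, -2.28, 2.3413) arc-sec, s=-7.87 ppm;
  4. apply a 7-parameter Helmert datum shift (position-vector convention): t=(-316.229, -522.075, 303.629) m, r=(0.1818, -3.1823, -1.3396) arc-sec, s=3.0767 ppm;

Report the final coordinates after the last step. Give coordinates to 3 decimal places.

start: φ=38.308717°, λ=151.214961°, h=409.964 m
→ ECEF (a=6378137.000, f=1/298.257223563): X=-4392312.4062, Y=2413200.8463, Z=3932644.2176
→ Helmert 7p (PV): X=-4392771.0483, Y=2412862.3179, Z=3932291.5994
→ Helmert 7p (PV): X=-4393374.0475, Y=2412463.8348, Z=3931682.5511
→ Helmert 7p (PV): X=-4393748.7847, Y=2411974.2500, Z=3931932.6209

X=-4393748.785 m, Y=2411974.250 m, Z=3931932.621 m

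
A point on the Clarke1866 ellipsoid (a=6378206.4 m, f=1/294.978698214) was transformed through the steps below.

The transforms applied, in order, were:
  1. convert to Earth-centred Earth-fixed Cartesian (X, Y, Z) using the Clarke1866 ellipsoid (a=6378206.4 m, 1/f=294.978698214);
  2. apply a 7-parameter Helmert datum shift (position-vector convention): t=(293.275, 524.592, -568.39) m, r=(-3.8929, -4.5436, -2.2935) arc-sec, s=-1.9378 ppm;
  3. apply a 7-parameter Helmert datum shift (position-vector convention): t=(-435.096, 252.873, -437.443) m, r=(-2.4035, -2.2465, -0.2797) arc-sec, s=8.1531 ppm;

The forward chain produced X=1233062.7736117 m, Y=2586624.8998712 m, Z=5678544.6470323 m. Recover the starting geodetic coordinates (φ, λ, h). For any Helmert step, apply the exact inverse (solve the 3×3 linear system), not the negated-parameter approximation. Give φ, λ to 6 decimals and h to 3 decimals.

φ=63.389808°, λ=64.499121°, h=195.533 m

start: X=1233062.7736, Y=2586624.8999, Z=5678544.6470 m
→ Helmert⁻¹: X=1233546.1572, Y=2586286.4388, Z=5678952.4908
→ Helmert⁻¹: X=1233351.6305, Y=2585673.3794, Z=5679553.5186
→ geod (Bowring, a=6378206.400): φ=63.38980800°, λ=64.49912100°, h=195.5330 m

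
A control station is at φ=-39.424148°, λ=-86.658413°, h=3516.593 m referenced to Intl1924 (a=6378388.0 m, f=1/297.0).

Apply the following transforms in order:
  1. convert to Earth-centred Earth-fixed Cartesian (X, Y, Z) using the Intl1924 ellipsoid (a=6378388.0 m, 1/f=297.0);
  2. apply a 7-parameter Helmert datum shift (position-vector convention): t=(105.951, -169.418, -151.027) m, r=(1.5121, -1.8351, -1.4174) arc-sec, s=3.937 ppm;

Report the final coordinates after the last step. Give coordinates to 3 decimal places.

start: φ=-39.424148°, λ=-86.658413°, h=3516.593 m
→ ECEF (a=6378388.000, f=1/297.0): X=287741.6932, Y=-4928103.9201, Z=-4031101.8819
→ Helmert 7p (PV): X=287850.7763, Y=-4928265.1658, Z=-4031302.3468

X=287850.776 m, Y=-4928265.166 m, Z=-4031302.347 m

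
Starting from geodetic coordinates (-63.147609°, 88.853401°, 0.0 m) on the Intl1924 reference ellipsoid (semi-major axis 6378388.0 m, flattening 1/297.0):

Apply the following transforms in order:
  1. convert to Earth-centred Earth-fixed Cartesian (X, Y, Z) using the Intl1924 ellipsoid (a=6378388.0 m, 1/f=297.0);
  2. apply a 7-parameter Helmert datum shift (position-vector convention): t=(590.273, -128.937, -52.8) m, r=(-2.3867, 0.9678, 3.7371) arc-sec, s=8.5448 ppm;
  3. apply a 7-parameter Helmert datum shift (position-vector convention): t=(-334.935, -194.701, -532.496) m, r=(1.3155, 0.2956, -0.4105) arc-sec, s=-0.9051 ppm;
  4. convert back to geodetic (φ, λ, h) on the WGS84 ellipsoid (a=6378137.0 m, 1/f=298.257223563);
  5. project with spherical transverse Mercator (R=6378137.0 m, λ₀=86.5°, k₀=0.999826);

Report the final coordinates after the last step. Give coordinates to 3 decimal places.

start: φ=-63.147609°, λ=88.853401°, h=0.000 m
→ ECEF (a=6378388.000, f=1/297.0): X=57806.9199, Y=2888237.6352, Z=-5667554.4665
→ Helmert 7p (PV): X=58318.7648, Y=2888068.8449, Z=-5667689.3861
→ Helmert 7p (PV): X=57981.4023, Y=2887907.5608, Z=-5668198.4166
→ geod (Bowring, a=6378137.000): φ=-63.15216955°, λ=88.84980966°, h=605.3755 m
→ tm (R=6378137.0, λ₀=86.5°): E=118095.0775, N=-7031005.1724

E=118095.078 m, N=-7031005.172 m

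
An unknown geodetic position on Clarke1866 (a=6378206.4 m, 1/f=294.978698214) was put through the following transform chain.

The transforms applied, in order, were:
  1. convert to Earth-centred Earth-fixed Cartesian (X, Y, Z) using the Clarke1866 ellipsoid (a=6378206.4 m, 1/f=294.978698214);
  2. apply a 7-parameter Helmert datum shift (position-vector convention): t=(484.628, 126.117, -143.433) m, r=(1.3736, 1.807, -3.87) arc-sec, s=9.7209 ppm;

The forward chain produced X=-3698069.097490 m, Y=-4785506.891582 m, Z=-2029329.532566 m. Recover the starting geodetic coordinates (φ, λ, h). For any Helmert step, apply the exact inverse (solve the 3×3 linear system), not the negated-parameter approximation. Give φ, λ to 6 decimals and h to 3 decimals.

φ=-18.664131°, λ=-127.697186°, h=3520.038 m

start: X=-3698069.0975, Y=-4785506.8916, Z=-2029329.5326 m
→ Helmert⁻¹: X=-3698410.2058, Y=-4785669.3921, Z=-2029166.9048
→ geod (Bowring, a=6378206.400): φ=-18.66413100°, λ=-127.69718600°, h=3520.0380 m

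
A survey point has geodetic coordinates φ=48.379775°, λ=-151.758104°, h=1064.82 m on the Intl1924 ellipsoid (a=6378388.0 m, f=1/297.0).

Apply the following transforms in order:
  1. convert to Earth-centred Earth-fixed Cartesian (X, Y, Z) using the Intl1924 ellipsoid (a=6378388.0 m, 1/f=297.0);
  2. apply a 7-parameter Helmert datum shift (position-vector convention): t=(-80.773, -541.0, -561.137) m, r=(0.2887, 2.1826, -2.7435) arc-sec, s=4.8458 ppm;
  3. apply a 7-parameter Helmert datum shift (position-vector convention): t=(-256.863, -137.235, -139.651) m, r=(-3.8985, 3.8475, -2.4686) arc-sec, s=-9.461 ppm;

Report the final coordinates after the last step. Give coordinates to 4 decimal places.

X=-3740030.1384 m, Y=-2009275.5892 m, Z=4745335.7052 m

start: φ=48.379775°, λ=-151.758104°, h=1064.820 m
→ ECEF (a=6378388.000, f=1/297.0): X=-3739797.7328, Y=-2008784.1785, Z=4745913.8942
→ Helmert 7p (PV): X=-3739873.1275, Y=-2009291.8126, Z=4745412.5164
→ Helmert 7p (PV): X=-3740030.1384, Y=-2009275.5892, Z=4745335.7052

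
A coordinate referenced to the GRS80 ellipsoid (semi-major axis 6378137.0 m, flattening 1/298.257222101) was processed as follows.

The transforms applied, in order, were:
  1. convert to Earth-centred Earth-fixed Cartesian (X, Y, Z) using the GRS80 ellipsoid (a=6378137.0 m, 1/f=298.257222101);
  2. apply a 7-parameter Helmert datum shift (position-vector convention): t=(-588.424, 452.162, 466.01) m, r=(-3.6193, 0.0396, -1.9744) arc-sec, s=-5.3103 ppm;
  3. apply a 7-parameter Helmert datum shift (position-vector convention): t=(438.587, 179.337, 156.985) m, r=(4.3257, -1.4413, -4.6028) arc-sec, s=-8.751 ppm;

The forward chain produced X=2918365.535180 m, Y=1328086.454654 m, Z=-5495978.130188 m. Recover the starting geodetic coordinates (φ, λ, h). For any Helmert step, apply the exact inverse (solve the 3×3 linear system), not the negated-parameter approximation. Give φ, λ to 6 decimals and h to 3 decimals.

φ=-59.912171°, λ=24.459695°, h=1299.884 m

start: X=2918365.5352, Y=1328086.4547, Z=-5495978.1302 m
→ Helmert⁻¹: X=2917884.4462, Y=1327868.5862, Z=-5496231.4489
→ Helmert⁻¹: X=2918476.7161, Y=1327547.8592, Z=-5496702.7935
→ geod (Bowring, a=6378137.000): φ=-59.91217100°, λ=24.45969500°, h=1299.8840 m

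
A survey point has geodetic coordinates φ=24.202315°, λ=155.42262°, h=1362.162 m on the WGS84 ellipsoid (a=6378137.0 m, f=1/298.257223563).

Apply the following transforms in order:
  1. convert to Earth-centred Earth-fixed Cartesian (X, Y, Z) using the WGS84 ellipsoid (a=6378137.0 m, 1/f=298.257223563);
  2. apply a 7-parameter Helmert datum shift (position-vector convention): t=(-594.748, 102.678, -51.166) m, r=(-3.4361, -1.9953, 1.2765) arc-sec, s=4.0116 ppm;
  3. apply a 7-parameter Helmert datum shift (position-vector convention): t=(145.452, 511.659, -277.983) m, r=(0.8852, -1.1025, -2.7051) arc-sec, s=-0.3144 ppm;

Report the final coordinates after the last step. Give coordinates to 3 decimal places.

start: φ=24.202315°, λ=155.422620°, h=1362.162 m
→ ECEF (a=6378137.000, f=1/298.257223563): X=-5294564.7482, Y=2421513.0515, Z=2599296.7617
→ Helmert 7p (PV): X=-5295220.8662, Y=2421635.9784, Z=2599164.4666
→ Helmert 7p (PV): X=-5295055.8831, Y=2422205.1667, Z=2598867.7557

X=-5295055.883 m, Y=2422205.167 m, Z=2598867.756 m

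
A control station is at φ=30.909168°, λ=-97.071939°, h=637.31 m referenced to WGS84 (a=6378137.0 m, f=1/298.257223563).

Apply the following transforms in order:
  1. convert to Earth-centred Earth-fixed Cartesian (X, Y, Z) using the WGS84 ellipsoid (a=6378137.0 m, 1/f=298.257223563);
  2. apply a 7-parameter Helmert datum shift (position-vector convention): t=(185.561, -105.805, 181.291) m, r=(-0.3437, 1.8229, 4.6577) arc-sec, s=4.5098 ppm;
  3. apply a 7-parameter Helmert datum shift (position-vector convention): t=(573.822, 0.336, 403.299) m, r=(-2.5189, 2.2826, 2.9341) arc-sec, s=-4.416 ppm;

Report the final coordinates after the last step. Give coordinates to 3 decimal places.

start: φ=30.909168°, λ=-97.071939°, h=637.310 m
→ ECEF (a=6378137.000, f=1/298.257223563): X=-674391.7459, Y=-5436045.2278, Z=3257584.7431
→ Helmert 7p (PV): X=-674057.6839, Y=-5436185.3487, Z=3257795.7434
→ Helmert 7p (PV): X=-673367.5046, Y=-5436130.8109, Z=3258258.5015

X=-673367.505 m, Y=-5436130.811 m, Z=3258258.502 m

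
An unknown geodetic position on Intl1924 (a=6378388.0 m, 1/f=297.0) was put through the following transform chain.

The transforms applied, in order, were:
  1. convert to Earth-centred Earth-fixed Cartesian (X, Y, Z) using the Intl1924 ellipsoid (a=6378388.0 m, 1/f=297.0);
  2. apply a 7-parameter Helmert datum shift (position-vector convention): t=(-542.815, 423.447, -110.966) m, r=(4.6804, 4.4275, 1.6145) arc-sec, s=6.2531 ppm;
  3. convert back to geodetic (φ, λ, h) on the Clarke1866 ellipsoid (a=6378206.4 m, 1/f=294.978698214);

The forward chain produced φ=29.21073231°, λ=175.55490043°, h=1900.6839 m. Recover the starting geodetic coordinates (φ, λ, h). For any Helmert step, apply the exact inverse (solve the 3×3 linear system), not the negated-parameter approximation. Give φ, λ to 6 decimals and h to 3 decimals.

φ=29.211678°, λ=175.557693°, h=1197.150 m

start: φ=29.210732°, λ=175.554900°, h=1900.684 m
→ ECEF (a=6378206.400, f=1/294.978698214): X=-5556481.8817, Y=431947.8494, Z=3095066.1291
→ Helmert⁻¹: X=-5555967.3817, Y=431635.4223, Z=3095028.6869
→ geod (Bowring, a=6378388.000): φ=29.21167800°, λ=175.55769300°, h=1197.1500 m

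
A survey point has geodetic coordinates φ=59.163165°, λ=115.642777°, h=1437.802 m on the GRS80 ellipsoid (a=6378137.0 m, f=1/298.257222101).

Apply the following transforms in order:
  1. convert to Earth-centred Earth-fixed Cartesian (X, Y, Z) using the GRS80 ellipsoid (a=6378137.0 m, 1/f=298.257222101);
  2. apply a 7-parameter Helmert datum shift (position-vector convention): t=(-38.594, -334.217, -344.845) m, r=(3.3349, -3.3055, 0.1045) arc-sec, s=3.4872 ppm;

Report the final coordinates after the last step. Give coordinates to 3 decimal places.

X=-1418818.331 m, Y=2954948.581 m, Z=5454209.112 m

start: φ=59.163165°, λ=115.642777°, h=1437.802 m
→ ECEF (a=6378137.000, f=1/298.257222101): X=-1418685.8811, Y=2955361.3995, Z=5454509.8884
→ Helmert 7p (PV): X=-1418818.3313, Y=2954948.5806, Z=5454209.1118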